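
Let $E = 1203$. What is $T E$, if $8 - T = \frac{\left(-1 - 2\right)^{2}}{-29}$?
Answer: $\frac{289923}{29} \approx 9997.3$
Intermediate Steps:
$T = \frac{241}{29}$ ($T = 8 - \frac{\left(-1 - 2\right)^{2}}{-29} = 8 - \left(-3\right)^{2} \left(- \frac{1}{29}\right) = 8 - 9 \left(- \frac{1}{29}\right) = 8 - - \frac{9}{29} = 8 + \frac{9}{29} = \frac{241}{29} \approx 8.3103$)
$T E = \frac{241}{29} \cdot 1203 = \frac{289923}{29}$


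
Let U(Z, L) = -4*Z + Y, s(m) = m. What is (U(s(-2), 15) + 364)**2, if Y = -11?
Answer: 130321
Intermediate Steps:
U(Z, L) = -11 - 4*Z (U(Z, L) = -4*Z - 11 = -11 - 4*Z)
(U(s(-2), 15) + 364)**2 = ((-11 - 4*(-2)) + 364)**2 = ((-11 + 8) + 364)**2 = (-3 + 364)**2 = 361**2 = 130321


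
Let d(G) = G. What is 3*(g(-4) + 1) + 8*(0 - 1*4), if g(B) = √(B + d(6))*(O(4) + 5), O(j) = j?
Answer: -29 + 27*√2 ≈ 9.1838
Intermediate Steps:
g(B) = 9*√(6 + B) (g(B) = √(B + 6)*(4 + 5) = √(6 + B)*9 = 9*√(6 + B))
3*(g(-4) + 1) + 8*(0 - 1*4) = 3*(9*√(6 - 4) + 1) + 8*(0 - 1*4) = 3*(9*√2 + 1) + 8*(0 - 4) = 3*(1 + 9*√2) + 8*(-4) = (3 + 27*√2) - 32 = -29 + 27*√2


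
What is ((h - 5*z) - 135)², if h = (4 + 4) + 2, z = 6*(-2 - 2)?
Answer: 25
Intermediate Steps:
z = -24 (z = 6*(-4) = -24)
h = 10 (h = 8 + 2 = 10)
((h - 5*z) - 135)² = ((10 - 5*(-24)) - 135)² = ((10 + 120) - 135)² = (130 - 135)² = (-5)² = 25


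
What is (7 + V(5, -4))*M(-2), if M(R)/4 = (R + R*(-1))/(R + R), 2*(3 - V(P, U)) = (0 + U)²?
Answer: 0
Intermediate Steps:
V(P, U) = 3 - U²/2 (V(P, U) = 3 - (0 + U)²/2 = 3 - U²/2)
M(R) = 0 (M(R) = 4*((R + R*(-1))/(R + R)) = 4*((R - R)/((2*R))) = 4*(0*(1/(2*R))) = 4*0 = 0)
(7 + V(5, -4))*M(-2) = (7 + (3 - ½*(-4)²))*0 = (7 + (3 - ½*16))*0 = (7 + (3 - 8))*0 = (7 - 5)*0 = 2*0 = 0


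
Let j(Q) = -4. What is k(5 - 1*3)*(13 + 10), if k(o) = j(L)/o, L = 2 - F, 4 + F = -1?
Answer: -46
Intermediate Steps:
F = -5 (F = -4 - 1 = -5)
L = 7 (L = 2 - 1*(-5) = 2 + 5 = 7)
k(o) = -4/o
k(5 - 1*3)*(13 + 10) = (-4/(5 - 1*3))*(13 + 10) = -4/(5 - 3)*23 = -4/2*23 = -4*½*23 = -2*23 = -46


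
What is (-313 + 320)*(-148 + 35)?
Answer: -791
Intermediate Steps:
(-313 + 320)*(-148 + 35) = 7*(-113) = -791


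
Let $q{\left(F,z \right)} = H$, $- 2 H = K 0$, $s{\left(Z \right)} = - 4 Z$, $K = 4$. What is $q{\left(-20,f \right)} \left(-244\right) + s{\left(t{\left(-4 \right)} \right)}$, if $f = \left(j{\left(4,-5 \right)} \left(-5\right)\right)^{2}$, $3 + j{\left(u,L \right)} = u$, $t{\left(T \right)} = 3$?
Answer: $-12$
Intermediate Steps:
$j{\left(u,L \right)} = -3 + u$
$f = 25$ ($f = \left(\left(-3 + 4\right) \left(-5\right)\right)^{2} = \left(1 \left(-5\right)\right)^{2} = \left(-5\right)^{2} = 25$)
$H = 0$ ($H = - \frac{4 \cdot 0}{2} = \left(- \frac{1}{2}\right) 0 = 0$)
$q{\left(F,z \right)} = 0$
$q{\left(-20,f \right)} \left(-244\right) + s{\left(t{\left(-4 \right)} \right)} = 0 \left(-244\right) - 12 = 0 - 12 = -12$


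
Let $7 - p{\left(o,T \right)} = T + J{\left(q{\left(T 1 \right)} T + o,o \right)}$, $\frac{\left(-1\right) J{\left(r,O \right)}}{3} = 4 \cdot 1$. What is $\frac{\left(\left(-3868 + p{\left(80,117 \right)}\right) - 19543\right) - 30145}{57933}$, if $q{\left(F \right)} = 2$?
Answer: $- \frac{53654}{57933} \approx -0.92614$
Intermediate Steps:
$J{\left(r,O \right)} = -12$ ($J{\left(r,O \right)} = - 3 \cdot 4 \cdot 1 = \left(-3\right) 4 = -12$)
$p{\left(o,T \right)} = 19 - T$ ($p{\left(o,T \right)} = 7 - \left(T - 12\right) = 7 - \left(-12 + T\right) = 19 - T$)
$\frac{\left(\left(-3868 + p{\left(80,117 \right)}\right) - 19543\right) - 30145}{57933} = \frac{\left(\left(-3868 + \left(19 - 117\right)\right) - 19543\right) - 30145}{57933} = \left(\left(\left(-3868 + \left(19 - 117\right)\right) - 19543\right) - 30145\right) \frac{1}{57933} = \left(\left(\left(-3868 - 98\right) - 19543\right) - 30145\right) \frac{1}{57933} = \left(\left(-3966 - 19543\right) - 30145\right) \frac{1}{57933} = \left(-23509 - 30145\right) \frac{1}{57933} = \left(-53654\right) \frac{1}{57933} = - \frac{53654}{57933}$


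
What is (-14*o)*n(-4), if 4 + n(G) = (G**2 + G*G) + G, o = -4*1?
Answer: 1344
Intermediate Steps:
o = -4
n(G) = -4 + G + 2*G**2 (n(G) = -4 + ((G**2 + G*G) + G) = -4 + ((G**2 + G**2) + G) = -4 + (2*G**2 + G) = -4 + (G + 2*G**2) = -4 + G + 2*G**2)
(-14*o)*n(-4) = (-14*(-4))*(-4 - 4 + 2*(-4)**2) = 56*(-4 - 4 + 2*16) = 56*(-4 - 4 + 32) = 56*24 = 1344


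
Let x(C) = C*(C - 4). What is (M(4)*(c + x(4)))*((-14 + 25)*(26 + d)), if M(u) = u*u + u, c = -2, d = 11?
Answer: -16280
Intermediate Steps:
x(C) = C*(-4 + C)
M(u) = u + u² (M(u) = u² + u = u + u²)
(M(4)*(c + x(4)))*((-14 + 25)*(26 + d)) = ((4*(1 + 4))*(-2 + 4*(-4 + 4)))*((-14 + 25)*(26 + 11)) = ((4*5)*(-2 + 4*0))*(11*37) = (20*(-2 + 0))*407 = (20*(-2))*407 = -40*407 = -16280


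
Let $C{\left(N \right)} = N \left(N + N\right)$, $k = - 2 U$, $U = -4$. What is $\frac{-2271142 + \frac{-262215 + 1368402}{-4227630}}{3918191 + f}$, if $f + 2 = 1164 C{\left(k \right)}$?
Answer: $- \frac{3200516386549}{5731512137010} \approx -0.55841$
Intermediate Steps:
$k = 8$ ($k = \left(-2\right) \left(-4\right) = 8$)
$C{\left(N \right)} = 2 N^{2}$ ($C{\left(N \right)} = N 2 N = 2 N^{2}$)
$f = 148990$ ($f = -2 + 1164 \cdot 2 \cdot 8^{2} = -2 + 1164 \cdot 2 \cdot 64 = -2 + 1164 \cdot 128 = -2 + 148992 = 148990$)
$\frac{-2271142 + \frac{-262215 + 1368402}{-4227630}}{3918191 + f} = \frac{-2271142 + \frac{-262215 + 1368402}{-4227630}}{3918191 + 148990} = \frac{-2271142 + 1106187 \left(- \frac{1}{4227630}\right)}{4067181} = \left(-2271142 - \frac{368729}{1409210}\right) \frac{1}{4067181} = \left(- \frac{3200516386549}{1409210}\right) \frac{1}{4067181} = - \frac{3200516386549}{5731512137010}$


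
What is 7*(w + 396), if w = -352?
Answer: 308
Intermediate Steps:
7*(w + 396) = 7*(-352 + 396) = 7*44 = 308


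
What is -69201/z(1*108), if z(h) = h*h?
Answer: -2563/432 ≈ -5.9329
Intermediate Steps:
z(h) = h²
-69201/z(1*108) = -69201/((1*108)²) = -69201/(108²) = -69201/11664 = -69201*1/11664 = -2563/432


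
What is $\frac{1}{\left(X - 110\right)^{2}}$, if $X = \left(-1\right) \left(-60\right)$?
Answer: $\frac{1}{2500} \approx 0.0004$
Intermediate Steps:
$X = 60$
$\frac{1}{\left(X - 110\right)^{2}} = \frac{1}{\left(60 - 110\right)^{2}} = \frac{1}{\left(-50\right)^{2}} = \frac{1}{2500}$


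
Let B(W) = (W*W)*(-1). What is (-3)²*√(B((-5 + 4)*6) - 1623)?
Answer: 9*I*√1659 ≈ 366.58*I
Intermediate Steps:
B(W) = -W² (B(W) = W²*(-1) = -W²)
(-3)²*√(B((-5 + 4)*6) - 1623) = (-3)²*√(-((-5 + 4)*6)² - 1623) = 9*√(-(-1*6)² - 1623) = 9*√(-1*(-6)² - 1623) = 9*√(-1*36 - 1623) = 9*√(-36 - 1623) = 9*√(-1659) = 9*(I*√1659) = 9*I*√1659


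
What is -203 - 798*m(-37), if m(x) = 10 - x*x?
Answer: 1084279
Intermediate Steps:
m(x) = 10 - x**2
-203 - 798*m(-37) = -203 - 798*(10 - 1*(-37)**2) = -203 - 798*(10 - 1*1369) = -203 - 798*(10 - 1369) = -203 - 798*(-1359) = -203 + 1084482 = 1084279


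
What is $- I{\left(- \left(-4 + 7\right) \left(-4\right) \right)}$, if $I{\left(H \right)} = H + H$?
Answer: $-24$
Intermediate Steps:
$I{\left(H \right)} = 2 H$
$- I{\left(- \left(-4 + 7\right) \left(-4\right) \right)} = - 2 \left(- \left(-4 + 7\right) \left(-4\right)\right) = - 2 \left(- 3 \left(-4\right)\right) = - 2 \left(\left(-1\right) \left(-12\right)\right) = - 2 \cdot 12 = \left(-1\right) 24 = -24$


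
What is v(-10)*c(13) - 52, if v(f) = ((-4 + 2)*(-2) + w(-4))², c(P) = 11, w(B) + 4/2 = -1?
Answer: -41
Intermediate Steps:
w(B) = -3 (w(B) = -2 - 1 = -3)
v(f) = 1 (v(f) = ((-4 + 2)*(-2) - 3)² = (-2*(-2) - 3)² = (4 - 3)² = 1² = 1)
v(-10)*c(13) - 52 = 1*11 - 52 = 11 - 52 = -41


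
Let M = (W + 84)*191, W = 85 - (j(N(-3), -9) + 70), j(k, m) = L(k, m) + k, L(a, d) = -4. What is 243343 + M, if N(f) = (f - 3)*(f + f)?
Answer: 256140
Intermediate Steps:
N(f) = 2*f*(-3 + f) (N(f) = (-3 + f)*(2*f) = 2*f*(-3 + f))
j(k, m) = -4 + k
W = -17 (W = 85 - ((-4 + 2*(-3)*(-3 - 3)) + 70) = 85 - ((-4 + 2*(-3)*(-6)) + 70) = 85 - ((-4 + 36) + 70) = 85 - (32 + 70) = 85 - 1*102 = 85 - 102 = -17)
M = 12797 (M = (-17 + 84)*191 = 67*191 = 12797)
243343 + M = 243343 + 12797 = 256140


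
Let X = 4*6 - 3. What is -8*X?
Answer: -168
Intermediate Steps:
X = 21 (X = 24 - 3 = 21)
-8*X = -8*21 = -168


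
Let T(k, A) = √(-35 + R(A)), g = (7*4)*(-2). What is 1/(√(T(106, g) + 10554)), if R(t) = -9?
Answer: √2/(2*√(5277 + I*√11)) ≈ 0.009734 - 3.0589e-6*I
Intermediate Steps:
g = -56 (g = 28*(-2) = -56)
T(k, A) = 2*I*√11 (T(k, A) = √(-35 - 9) = √(-44) = 2*I*√11)
1/(√(T(106, g) + 10554)) = 1/(√(2*I*√11 + 10554)) = 1/(√(10554 + 2*I*√11)) = (10554 + 2*I*√11)^(-½)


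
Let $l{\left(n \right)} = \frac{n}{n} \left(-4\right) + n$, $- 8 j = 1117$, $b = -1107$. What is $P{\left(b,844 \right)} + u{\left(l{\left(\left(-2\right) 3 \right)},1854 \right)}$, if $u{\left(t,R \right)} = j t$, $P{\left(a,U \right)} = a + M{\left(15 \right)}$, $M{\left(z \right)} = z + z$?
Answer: $\frac{1277}{4} \approx 319.25$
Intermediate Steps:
$M{\left(z \right)} = 2 z$
$P{\left(a,U \right)} = 30 + a$ ($P{\left(a,U \right)} = a + 2 \cdot 15 = a + 30 = 30 + a$)
$j = - \frac{1117}{8}$ ($j = \left(- \frac{1}{8}\right) 1117 = - \frac{1117}{8} \approx -139.63$)
$l{\left(n \right)} = -4 + n$ ($l{\left(n \right)} = 1 \left(-4\right) + n = -4 + n$)
$u{\left(t,R \right)} = - \frac{1117 t}{8}$
$P{\left(b,844 \right)} + u{\left(l{\left(\left(-2\right) 3 \right)},1854 \right)} = \left(30 - 1107\right) - \frac{1117 \left(-4 - 6\right)}{8} = -1077 - \frac{1117 \left(-4 - 6\right)}{8} = -1077 - - \frac{5585}{4} = -1077 + \frac{5585}{4} = \frac{1277}{4}$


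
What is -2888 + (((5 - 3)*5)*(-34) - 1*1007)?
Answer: -4235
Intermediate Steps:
-2888 + (((5 - 3)*5)*(-34) - 1*1007) = -2888 + ((2*5)*(-34) - 1007) = -2888 + (10*(-34) - 1007) = -2888 + (-340 - 1007) = -2888 - 1347 = -4235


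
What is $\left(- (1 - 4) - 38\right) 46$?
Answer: $-1610$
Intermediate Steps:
$\left(- (1 - 4) - 38\right) 46 = \left(\left(-1\right) \left(-3\right) - 38\right) 46 = \left(3 - 38\right) 46 = \left(-35\right) 46 = -1610$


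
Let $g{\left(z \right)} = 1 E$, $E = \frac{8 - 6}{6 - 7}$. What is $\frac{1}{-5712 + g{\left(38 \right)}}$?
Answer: $- \frac{1}{5714} \approx -0.00017501$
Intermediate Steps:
$E = -2$ ($E = \frac{2}{-1} = 2 \left(-1\right) = -2$)
$g{\left(z \right)} = -2$ ($g{\left(z \right)} = 1 \left(-2\right) = -2$)
$\frac{1}{-5712 + g{\left(38 \right)}} = \frac{1}{-5712 - 2} = \frac{1}{-5714} = - \frac{1}{5714}$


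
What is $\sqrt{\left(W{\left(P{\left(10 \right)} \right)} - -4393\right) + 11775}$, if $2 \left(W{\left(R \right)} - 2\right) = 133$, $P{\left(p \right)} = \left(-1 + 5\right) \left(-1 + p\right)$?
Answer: $\frac{\sqrt{64946}}{2} \approx 127.42$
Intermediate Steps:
$P{\left(p \right)} = -4 + 4 p$ ($P{\left(p \right)} = 4 \left(-1 + p\right) = -4 + 4 p$)
$W{\left(R \right)} = \frac{137}{2}$ ($W{\left(R \right)} = 2 + \frac{1}{2} \cdot 133 = 2 + \frac{133}{2} = \frac{137}{2}$)
$\sqrt{\left(W{\left(P{\left(10 \right)} \right)} - -4393\right) + 11775} = \sqrt{\left(\frac{137}{2} - -4393\right) + 11775} = \sqrt{\left(\frac{137}{2} + 4393\right) + 11775} = \sqrt{\frac{8923}{2} + 11775} = \sqrt{\frac{32473}{2}} = \frac{\sqrt{64946}}{2}$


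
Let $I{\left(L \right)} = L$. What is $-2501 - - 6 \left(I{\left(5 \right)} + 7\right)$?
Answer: $-2429$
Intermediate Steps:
$-2501 - - 6 \left(I{\left(5 \right)} + 7\right) = -2501 - - 6 \left(5 + 7\right) = -2501 - \left(-6\right) 12 = -2501 - -72 = -2501 + 72 = -2429$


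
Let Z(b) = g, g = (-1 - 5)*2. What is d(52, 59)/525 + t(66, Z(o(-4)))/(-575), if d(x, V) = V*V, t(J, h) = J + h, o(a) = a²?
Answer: 78929/12075 ≈ 6.5366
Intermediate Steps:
g = -12 (g = -6*2 = -12)
Z(b) = -12
d(x, V) = V²
d(52, 59)/525 + t(66, Z(o(-4)))/(-575) = 59²/525 + (66 - 12)/(-575) = 3481*(1/525) + 54*(-1/575) = 3481/525 - 54/575 = 78929/12075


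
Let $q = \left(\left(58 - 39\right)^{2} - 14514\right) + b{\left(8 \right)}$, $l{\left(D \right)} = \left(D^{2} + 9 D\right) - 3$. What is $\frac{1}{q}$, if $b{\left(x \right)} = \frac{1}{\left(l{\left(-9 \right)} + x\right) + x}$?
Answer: $- \frac{13}{183988} \approx -7.0657 \cdot 10^{-5}$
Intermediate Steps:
$l{\left(D \right)} = -3 + D^{2} + 9 D$
$b{\left(x \right)} = \frac{1}{-3 + 2 x}$ ($b{\left(x \right)} = \frac{1}{\left(\left(-3 + \left(-9\right)^{2} + 9 \left(-9\right)\right) + x\right) + x} = \frac{1}{\left(\left(-3 + 81 - 81\right) + x\right) + x} = \frac{1}{\left(-3 + x\right) + x} = \frac{1}{-3 + 2 x}$)
$q = - \frac{183988}{13}$ ($q = \left(\left(58 - 39\right)^{2} - 14514\right) + \frac{1}{-3 + 2 \cdot 8} = \left(19^{2} - 14514\right) + \frac{1}{-3 + 16} = \left(361 - 14514\right) + \frac{1}{13} = -14153 + \frac{1}{13} = - \frac{183988}{13} \approx -14153.0$)
$\frac{1}{q} = \frac{1}{- \frac{183988}{13}} = - \frac{13}{183988}$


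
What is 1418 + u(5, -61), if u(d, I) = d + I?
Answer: 1362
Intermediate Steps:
u(d, I) = I + d
1418 + u(5, -61) = 1418 + (-61 + 5) = 1418 - 56 = 1362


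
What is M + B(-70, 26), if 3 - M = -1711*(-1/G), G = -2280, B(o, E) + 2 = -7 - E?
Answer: -71249/2280 ≈ -31.250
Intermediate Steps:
B(o, E) = -9 - E (B(o, E) = -2 + (-7 - E) = -9 - E)
M = 8551/2280 (M = 3 - (-1711)/((-1*(-2280))) = 3 - (-1711)/2280 = 3 - 1*(-1711/2280) = 3 + 1711/2280 = 8551/2280 ≈ 3.7504)
M + B(-70, 26) = 8551/2280 + (-9 - 1*26) = 8551/2280 + (-9 - 26) = 8551/2280 - 35 = -71249/2280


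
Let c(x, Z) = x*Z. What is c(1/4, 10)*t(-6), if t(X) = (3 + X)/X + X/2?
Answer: -25/4 ≈ -6.2500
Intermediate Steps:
c(x, Z) = Z*x
t(X) = X/2 + (3 + X)/X (t(X) = (3 + X)/X + X*(1/2) = (3 + X)/X + X/2 = X/2 + (3 + X)/X)
c(1/4, 10)*t(-6) = (10/4)*(1 + (1/2)*(-6) + 3/(-6)) = (10*(1/4))*(1 - 3 + 3*(-1/6)) = 5*(1 - 3 - 1/2)/2 = (5/2)*(-5/2) = -25/4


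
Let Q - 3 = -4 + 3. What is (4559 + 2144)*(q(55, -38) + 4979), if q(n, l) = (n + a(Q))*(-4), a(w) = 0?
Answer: 31899577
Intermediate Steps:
Q = 2 (Q = 3 + (-4 + 3) = 3 - 1 = 2)
q(n, l) = -4*n (q(n, l) = (n + 0)*(-4) = n*(-4) = -4*n)
(4559 + 2144)*(q(55, -38) + 4979) = (4559 + 2144)*(-4*55 + 4979) = 6703*(-220 + 4979) = 6703*4759 = 31899577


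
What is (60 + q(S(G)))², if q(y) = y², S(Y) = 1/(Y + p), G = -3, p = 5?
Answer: 58081/16 ≈ 3630.1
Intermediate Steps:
S(Y) = 1/(5 + Y) (S(Y) = 1/(Y + 5) = 1/(5 + Y))
(60 + q(S(G)))² = (60 + (1/(5 - 3))²)² = (60 + (1/2)²)² = (60 + (½)²)² = (60 + ¼)² = (241/4)² = 58081/16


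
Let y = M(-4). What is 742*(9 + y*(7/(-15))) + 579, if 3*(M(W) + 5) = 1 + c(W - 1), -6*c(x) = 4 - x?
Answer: 407072/45 ≈ 9046.0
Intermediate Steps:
c(x) = -⅔ + x/6 (c(x) = -(4 - x)/6 = -⅔ + x/6)
M(W) = -89/18 + W/18 (M(W) = -5 + (1 + (-⅔ + (W - 1)/6))/3 = -5 + (1 + (-⅔ + (-1 + W)/6))/3 = -5 + (1 + (-⅔ + (-⅙ + W/6)))/3 = -5 + (1 + (-⅚ + W/6))/3 = -5 + (⅙ + W/6)/3 = -5 + (1/18 + W/18) = -89/18 + W/18)
y = -31/6 (y = -89/18 + (1/18)*(-4) = -89/18 - 2/9 = -31/6 ≈ -5.1667)
742*(9 + y*(7/(-15))) + 579 = 742*(9 - 217/(6*(-15))) + 579 = 742*(9 - 217*(-1)/(6*15)) + 579 = 742*(9 - 31/6*(-7/15)) + 579 = 742*(9 + 217/90) + 579 = 742*(1027/90) + 579 = 381017/45 + 579 = 407072/45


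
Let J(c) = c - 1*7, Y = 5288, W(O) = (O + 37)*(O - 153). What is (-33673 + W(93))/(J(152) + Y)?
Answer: -41473/5433 ≈ -7.6335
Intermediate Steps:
W(O) = (-153 + O)*(37 + O) (W(O) = (37 + O)*(-153 + O) = (-153 + O)*(37 + O))
J(c) = -7 + c (J(c) = c - 7 = -7 + c)
(-33673 + W(93))/(J(152) + Y) = (-33673 + (-5661 + 93**2 - 116*93))/((-7 + 152) + 5288) = (-33673 + (-5661 + 8649 - 10788))/(145 + 5288) = (-33673 - 7800)/5433 = -41473*1/5433 = -41473/5433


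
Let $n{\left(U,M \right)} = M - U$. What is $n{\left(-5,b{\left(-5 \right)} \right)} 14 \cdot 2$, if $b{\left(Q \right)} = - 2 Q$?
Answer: $420$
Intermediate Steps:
$n{\left(-5,b{\left(-5 \right)} \right)} 14 \cdot 2 = \left(\left(-2\right) \left(-5\right) - -5\right) 14 \cdot 2 = \left(10 + 5\right) 14 \cdot 2 = 15 \cdot 14 \cdot 2 = 210 \cdot 2 = 420$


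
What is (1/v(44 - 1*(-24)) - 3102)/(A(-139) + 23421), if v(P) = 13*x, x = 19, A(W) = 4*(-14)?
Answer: -766193/5771155 ≈ -0.13276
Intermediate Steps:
A(W) = -56
v(P) = 247 (v(P) = 13*19 = 247)
(1/v(44 - 1*(-24)) - 3102)/(A(-139) + 23421) = (1/247 - 3102)/(-56 + 23421) = (1/247 - 3102)/23365 = -766193/247*1/23365 = -766193/5771155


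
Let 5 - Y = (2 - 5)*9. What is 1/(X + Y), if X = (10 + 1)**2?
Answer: 1/153 ≈ 0.0065359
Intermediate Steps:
X = 121 (X = 11**2 = 121)
Y = 32 (Y = 5 - (2 - 5)*9 = 5 - (-3)*9 = 5 - 1*(-27) = 5 + 27 = 32)
1/(X + Y) = 1/(121 + 32) = 1/153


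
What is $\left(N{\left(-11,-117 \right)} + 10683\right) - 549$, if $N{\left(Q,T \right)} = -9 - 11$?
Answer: $10114$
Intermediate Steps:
$N{\left(Q,T \right)} = -20$ ($N{\left(Q,T \right)} = -9 - 11 = -20$)
$\left(N{\left(-11,-117 \right)} + 10683\right) - 549 = \left(-20 + 10683\right) - 549 = 10663 - 549 = 10114$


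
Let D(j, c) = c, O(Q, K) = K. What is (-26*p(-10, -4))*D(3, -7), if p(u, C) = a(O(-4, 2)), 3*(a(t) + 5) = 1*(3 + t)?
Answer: -1820/3 ≈ -606.67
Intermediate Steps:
a(t) = -4 + t/3 (a(t) = -5 + (1*(3 + t))/3 = -5 + (3 + t)/3 = -5 + (1 + t/3) = -4 + t/3)
p(u, C) = -10/3 (p(u, C) = -4 + (1/3)*2 = -4 + 2/3 = -10/3)
(-26*p(-10, -4))*D(3, -7) = -26*(-10/3)*(-7) = (260/3)*(-7) = -1820/3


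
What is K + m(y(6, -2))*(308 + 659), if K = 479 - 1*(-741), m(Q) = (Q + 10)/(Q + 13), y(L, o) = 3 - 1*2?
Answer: 27717/14 ≈ 1979.8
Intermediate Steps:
y(L, o) = 1 (y(L, o) = 3 - 2 = 1)
m(Q) = (10 + Q)/(13 + Q)
K = 1220 (K = 479 + 741 = 1220)
K + m(y(6, -2))*(308 + 659) = 1220 + ((10 + 1)/(13 + 1))*(308 + 659) = 1220 + (11/14)*967 = 1220 + 10637/14 = 27717/14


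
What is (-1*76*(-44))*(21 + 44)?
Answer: 217360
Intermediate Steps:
(-1*76*(-44))*(21 + 44) = -76*(-44)*65 = 3344*65 = 217360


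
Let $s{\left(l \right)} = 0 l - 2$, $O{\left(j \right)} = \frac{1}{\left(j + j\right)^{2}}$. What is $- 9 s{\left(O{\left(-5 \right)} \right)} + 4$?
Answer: $22$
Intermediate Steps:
$O{\left(j \right)} = \frac{1}{4 j^{2}}$ ($O{\left(j \right)} = \frac{1}{\left(2 j\right)^{2}} = \frac{1}{4 j^{2}}$)
$s{\left(l \right)} = -2$ ($s{\left(l \right)} = 0 - 2 = -2$)
$- 9 s{\left(O{\left(-5 \right)} \right)} + 4 = \left(-9\right) \left(-2\right) + 4 = 18 + 4 = 22$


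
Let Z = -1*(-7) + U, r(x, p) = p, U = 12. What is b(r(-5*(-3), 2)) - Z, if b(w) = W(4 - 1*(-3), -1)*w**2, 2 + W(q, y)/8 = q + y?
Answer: 109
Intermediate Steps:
W(q, y) = -16 + 8*q + 8*y (W(q, y) = -16 + 8*(q + y) = -16 + (8*q + 8*y) = -16 + 8*q + 8*y)
Z = 19 (Z = -1*(-7) + 12 = 7 + 12 = 19)
b(w) = 32*w**2 (b(w) = (-16 + 8*(4 - 1*(-3)) + 8*(-1))*w**2 = (-16 + 8*(4 + 3) - 8)*w**2 = (-16 + 8*7 - 8)*w**2 = (-16 + 56 - 8)*w**2 = 32*w**2)
b(r(-5*(-3), 2)) - Z = 32*2**2 - 1*19 = 32*4 - 19 = 128 - 19 = 109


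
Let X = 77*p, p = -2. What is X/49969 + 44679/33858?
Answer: 742450273/563950134 ≈ 1.3165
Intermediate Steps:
X = -154 (X = 77*(-2) = -154)
X/49969 + 44679/33858 = -154/49969 + 44679/33858 = -154*1/49969 + 44679*(1/33858) = -154/49969 + 14893/11286 = 742450273/563950134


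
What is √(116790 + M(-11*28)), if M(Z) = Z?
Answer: √116482 ≈ 341.29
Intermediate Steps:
√(116790 + M(-11*28)) = √(116790 - 11*28) = √(116790 - 308) = √116482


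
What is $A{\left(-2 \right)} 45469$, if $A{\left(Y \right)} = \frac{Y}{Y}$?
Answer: $45469$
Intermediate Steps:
$A{\left(Y \right)} = 1$
$A{\left(-2 \right)} 45469 = 1 \cdot 45469 = 45469$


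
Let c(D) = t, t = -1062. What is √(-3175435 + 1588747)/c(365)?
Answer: -8*I*√6198/531 ≈ -1.1861*I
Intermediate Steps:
c(D) = -1062
√(-3175435 + 1588747)/c(365) = √(-3175435 + 1588747)/(-1062) = √(-1586688)*(-1/1062) = (16*I*√6198)*(-1/1062) = -8*I*√6198/531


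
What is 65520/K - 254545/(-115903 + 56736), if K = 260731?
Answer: 70244394235/15426671077 ≈ 4.5534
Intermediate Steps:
65520/K - 254545/(-115903 + 56736) = 65520/260731 - 254545/(-115903 + 56736) = 65520*(1/260731) - 254545/(-59167) = 65520/260731 - 254545*(-1/59167) = 65520/260731 + 254545/59167 = 70244394235/15426671077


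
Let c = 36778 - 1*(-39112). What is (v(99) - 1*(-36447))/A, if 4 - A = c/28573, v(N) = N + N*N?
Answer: 189181833/5486 ≈ 34485.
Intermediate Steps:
v(N) = N + N**2
c = 75890 (c = 36778 + 39112 = 75890)
A = 38402/28573 (A = 4 - 75890/28573 = 38402/28573 ≈ 1.3440)
(v(99) - 1*(-36447))/A = (99*(1 + 99) - 1*(-36447))/(38402/28573) = (99*100 + 36447)*(28573/38402) = (9900 + 36447)*(28573/38402) = 46347*(28573/38402) = 189181833/5486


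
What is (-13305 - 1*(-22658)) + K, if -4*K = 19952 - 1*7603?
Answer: 25063/4 ≈ 6265.8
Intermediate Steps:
K = -12349/4 (K = -(19952 - 1*7603)/4 = -(19952 - 7603)/4 = -¼*12349 = -12349/4 ≈ -3087.3)
(-13305 - 1*(-22658)) + K = (-13305 - 1*(-22658)) - 12349/4 = (-13305 + 22658) - 12349/4 = 9353 - 12349/4 = 25063/4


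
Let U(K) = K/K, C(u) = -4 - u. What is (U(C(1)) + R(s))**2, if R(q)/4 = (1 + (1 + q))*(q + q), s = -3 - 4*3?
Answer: 2436721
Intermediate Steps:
s = -15 (s = -3 - 12 = -15)
U(K) = 1
R(q) = 8*q*(2 + q) (R(q) = 4*((1 + (1 + q))*(q + q)) = 4*((2 + q)*(2*q)) = 4*(2*q*(2 + q)) = 8*q*(2 + q))
(U(C(1)) + R(s))**2 = (1 + 8*(-15)*(2 - 15))**2 = (1 + 8*(-15)*(-13))**2 = (1 + 1560)**2 = 1561**2 = 2436721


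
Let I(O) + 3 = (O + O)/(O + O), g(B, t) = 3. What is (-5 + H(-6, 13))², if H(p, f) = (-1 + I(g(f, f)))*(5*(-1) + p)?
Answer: 784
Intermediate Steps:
I(O) = -2 (I(O) = -3 + (O + O)/(O + O) = -3 + (2*O)/((2*O)) = -3 + (2*O)*(1/(2*O)) = -3 + 1 = -2)
H(p, f) = 15 - 3*p (H(p, f) = (-1 - 2)*(5*(-1) + p) = -3*(-5 + p) = 15 - 3*p)
(-5 + H(-6, 13))² = (-5 + (15 - 3*(-6)))² = (-5 + (15 + 18))² = (-5 + 33)² = 28² = 784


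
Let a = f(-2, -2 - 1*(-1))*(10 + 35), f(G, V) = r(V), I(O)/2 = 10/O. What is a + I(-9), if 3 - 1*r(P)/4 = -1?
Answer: 6460/9 ≈ 717.78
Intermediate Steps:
I(O) = 20/O (I(O) = 2*(10/O) = 20/O)
r(P) = 16 (r(P) = 12 - 4*(-1) = 12 + 4 = 16)
f(G, V) = 16
a = 720 (a = 16*(10 + 35) = 16*45 = 720)
a + I(-9) = 720 + 20/(-9) = 720 + 20*(-⅑) = 720 - 20/9 = 6460/9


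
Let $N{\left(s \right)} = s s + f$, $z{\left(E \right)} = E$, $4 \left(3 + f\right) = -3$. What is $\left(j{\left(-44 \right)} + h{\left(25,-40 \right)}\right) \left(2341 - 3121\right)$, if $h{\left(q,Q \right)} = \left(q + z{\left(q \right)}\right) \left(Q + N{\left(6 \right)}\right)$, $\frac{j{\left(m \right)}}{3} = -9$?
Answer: $323310$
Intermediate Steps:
$f = - \frac{15}{4}$ ($f = -3 + \frac{1}{4} \left(-3\right) = -3 - \frac{3}{4} = - \frac{15}{4} \approx -3.75$)
$j{\left(m \right)} = -27$ ($j{\left(m \right)} = 3 \left(-9\right) = -27$)
$N{\left(s \right)} = - \frac{15}{4} + s^{2}$ ($N{\left(s \right)} = s s - \frac{15}{4} = s^{2} - \frac{15}{4} = - \frac{15}{4} + s^{2}$)
$h{\left(q,Q \right)} = 2 q \left(\frac{129}{4} + Q\right)$ ($h{\left(q,Q \right)} = \left(q + q\right) \left(Q - \left(\frac{15}{4} - 6^{2}\right)\right) = 2 q \left(Q + \left(- \frac{15}{4} + 36\right)\right) = 2 q \left(Q + \frac{129}{4}\right) = 2 q \left(\frac{129}{4} + Q\right)$)
$\left(j{\left(-44 \right)} + h{\left(25,-40 \right)}\right) \left(2341 - 3121\right) = \left(-27 + \frac{1}{2} \cdot 25 \left(129 + 4 \left(-40\right)\right)\right) \left(2341 - 3121\right) = \left(-27 + \frac{1}{2} \cdot 25 \left(129 - 160\right)\right) \left(-780\right) = \left(-27 + \frac{1}{2} \cdot 25 \left(-31\right)\right) \left(-780\right) = \left(-27 - \frac{775}{2}\right) \left(-780\right) = \left(- \frac{829}{2}\right) \left(-780\right) = 323310$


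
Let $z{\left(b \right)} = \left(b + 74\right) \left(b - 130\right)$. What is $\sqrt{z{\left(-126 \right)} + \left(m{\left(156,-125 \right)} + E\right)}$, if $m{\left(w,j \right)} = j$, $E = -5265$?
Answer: $\sqrt{7922} \approx 89.006$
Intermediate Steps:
$z{\left(b \right)} = \left(-130 + b\right) \left(74 + b\right)$ ($z{\left(b \right)} = \left(74 + b\right) \left(-130 + b\right) = \left(-130 + b\right) \left(74 + b\right)$)
$\sqrt{z{\left(-126 \right)} + \left(m{\left(156,-125 \right)} + E\right)} = \sqrt{\left(-9620 + \left(-126\right)^{2} - -7056\right) - 5390} = \sqrt{\left(-9620 + 15876 + 7056\right) - 5390} = \sqrt{13312 - 5390} = \sqrt{7922}$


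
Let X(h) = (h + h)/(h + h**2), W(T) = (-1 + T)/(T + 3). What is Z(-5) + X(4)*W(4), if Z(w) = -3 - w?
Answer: 76/35 ≈ 2.1714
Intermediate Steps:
W(T) = (-1 + T)/(3 + T)
X(h) = 2*h/(h + h**2) (X(h) = (2*h)/(h + h**2) = 2*h/(h + h**2))
Z(-5) + X(4)*W(4) = (-3 - 1*(-5)) + (2/(1 + 4))*((-1 + 4)/(3 + 4)) = (-3 + 5) + (2/5)*(3/7) = 2 + (2*(1/5))*((1/7)*3) = 2 + (2/5)*(3/7) = 2 + 6/35 = 76/35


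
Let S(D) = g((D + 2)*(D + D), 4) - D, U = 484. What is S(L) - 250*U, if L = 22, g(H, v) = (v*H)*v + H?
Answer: -103070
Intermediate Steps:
g(H, v) = H + H*v² (g(H, v) = (H*v)*v + H = H*v² + H = H + H*v²)
S(D) = -D + 34*D*(2 + D) (S(D) = ((D + 2)*(D + D))*(1 + 4²) - D = ((2 + D)*(2*D))*(1 + 16) - D = (2*D*(2 + D))*17 - D = 34*D*(2 + D) - D = -D + 34*D*(2 + D))
S(L) - 250*U = 22*(67 + 34*22) - 250*484 = 22*(67 + 748) - 121000 = 22*815 - 121000 = 17930 - 121000 = -103070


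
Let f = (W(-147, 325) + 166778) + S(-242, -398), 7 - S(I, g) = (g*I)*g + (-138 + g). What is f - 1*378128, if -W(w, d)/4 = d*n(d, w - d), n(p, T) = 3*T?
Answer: 39963761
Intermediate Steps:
S(I, g) = 145 - g - I*g**2 (S(I, g) = 7 - ((g*I)*g + (-138 + g)) = 7 - ((I*g)*g + (-138 + g)) = 7 - (I*g**2 + (-138 + g)) = 7 - (-138 + g + I*g**2) = 7 + (138 - g - I*g**2) = 145 - g - I*g**2)
W(w, d) = -4*d*(-3*d + 3*w) (W(w, d) = -4*d*3*(w - d) = -4*d*(-3*d + 3*w))
f = 40341889 (f = (12*325*(325 - 1*(-147)) + 166778) + (145 - 1*(-398) - 1*(-242)*(-398)**2) = (12*325*(325 + 147) + 166778) + (145 + 398 - 1*(-242)*158404) = (12*325*472 + 166778) + (145 + 398 + 38333768) = (1840800 + 166778) + 38334311 = 2007578 + 38334311 = 40341889)
f - 1*378128 = 40341889 - 1*378128 = 40341889 - 378128 = 39963761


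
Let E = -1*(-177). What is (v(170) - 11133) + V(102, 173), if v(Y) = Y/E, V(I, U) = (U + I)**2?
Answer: 11415254/177 ≈ 64493.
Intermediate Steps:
E = 177
V(I, U) = (I + U)**2
v(Y) = Y/177
(v(170) - 11133) + V(102, 173) = ((1/177)*170 - 11133) + (102 + 173)**2 = (170/177 - 11133) + 275**2 = -1970371/177 + 75625 = 11415254/177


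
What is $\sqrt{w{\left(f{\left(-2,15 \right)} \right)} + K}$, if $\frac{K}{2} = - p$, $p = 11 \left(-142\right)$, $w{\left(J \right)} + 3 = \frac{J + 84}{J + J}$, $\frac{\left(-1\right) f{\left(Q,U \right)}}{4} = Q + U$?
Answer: $\frac{\sqrt{527397}}{13} \approx 55.863$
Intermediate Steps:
$f{\left(Q,U \right)} = - 4 Q - 4 U$ ($f{\left(Q,U \right)} = - 4 \left(Q + U\right) = - 4 Q - 4 U$)
$w{\left(J \right)} = -3 + \frac{84 + J}{2 J}$ ($w{\left(J \right)} = -3 + \frac{J + 84}{J + J} = -3 + \frac{84 + J}{2 J}$)
$p = -1562$
$K = 3124$ ($K = 2 \left(\left(-1\right) \left(-1562\right)\right) = 2 \cdot 1562 = 3124$)
$\sqrt{w{\left(f{\left(-2,15 \right)} \right)} + K} = \sqrt{\left(- \frac{5}{2} + \frac{42}{\left(-4\right) \left(-2\right) - 60}\right) + 3124} = \sqrt{\left(- \frac{5}{2} + \frac{42}{8 - 60}\right) + 3124} = \sqrt{\left(- \frac{5}{2} + \frac{42}{-52}\right) + 3124} = \sqrt{\left(- \frac{5}{2} + 42 \left(- \frac{1}{52}\right)\right) + 3124} = \sqrt{\left(- \frac{5}{2} - \frac{21}{26}\right) + 3124} = \sqrt{- \frac{43}{13} + 3124} = \sqrt{\frac{40569}{13}} = \frac{\sqrt{527397}}{13}$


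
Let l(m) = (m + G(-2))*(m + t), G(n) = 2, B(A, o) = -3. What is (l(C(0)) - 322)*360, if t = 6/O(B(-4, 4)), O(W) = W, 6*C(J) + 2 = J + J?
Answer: -117320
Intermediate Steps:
C(J) = -1/3 + J/3 (C(J) = -1/3 + (J + J)/6 = -1/3 + (2*J)/6 = -1/3 + J/3)
t = -2 (t = 6/(-3) = 6*(-1/3) = -2)
l(m) = (-2 + m)*(2 + m) (l(m) = (m + 2)*(m - 2) = (2 + m)*(-2 + m) = (-2 + m)*(2 + m))
(l(C(0)) - 322)*360 = ((-4 + (-1/3 + (1/3)*0)**2) - 322)*360 = ((-4 + (-1/3 + 0)**2) - 322)*360 = ((-4 + (-1/3)**2) - 322)*360 = ((-4 + 1/9) - 322)*360 = (-35/9 - 322)*360 = -2933/9*360 = -117320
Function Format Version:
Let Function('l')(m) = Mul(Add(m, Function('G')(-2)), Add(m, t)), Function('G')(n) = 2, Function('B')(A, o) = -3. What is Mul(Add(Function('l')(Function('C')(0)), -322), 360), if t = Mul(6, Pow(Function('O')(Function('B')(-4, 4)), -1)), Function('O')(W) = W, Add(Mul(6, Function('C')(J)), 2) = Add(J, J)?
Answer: -117320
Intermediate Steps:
Function('C')(J) = Add(Rational(-1, 3), Mul(Rational(1, 3), J)) (Function('C')(J) = Add(Rational(-1, 3), Mul(Rational(1, 6), Add(J, J))) = Add(Rational(-1, 3), Mul(Rational(1, 6), Mul(2, J))) = Add(Rational(-1, 3), Mul(Rational(1, 3), J)))
t = -2 (t = Mul(6, Pow(-3, -1)) = Mul(6, Rational(-1, 3)) = -2)
Function('l')(m) = Mul(Add(-2, m), Add(2, m)) (Function('l')(m) = Mul(Add(m, 2), Add(m, -2)) = Mul(Add(2, m), Add(-2, m)) = Mul(Add(-2, m), Add(2, m)))
Mul(Add(Function('l')(Function('C')(0)), -322), 360) = Mul(Add(Add(-4, Pow(Add(Rational(-1, 3), Mul(Rational(1, 3), 0)), 2)), -322), 360) = Mul(Add(Add(-4, Pow(Add(Rational(-1, 3), 0), 2)), -322), 360) = Mul(Add(Add(-4, Pow(Rational(-1, 3), 2)), -322), 360) = Mul(Add(Add(-4, Rational(1, 9)), -322), 360) = Mul(Add(Rational(-35, 9), -322), 360) = Mul(Rational(-2933, 9), 360) = -117320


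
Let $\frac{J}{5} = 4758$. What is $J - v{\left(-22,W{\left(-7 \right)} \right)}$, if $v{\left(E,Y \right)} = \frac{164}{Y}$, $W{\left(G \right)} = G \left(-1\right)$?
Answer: $\frac{166366}{7} \approx 23767.0$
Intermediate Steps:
$J = 23790$ ($J = 5 \cdot 4758 = 23790$)
$W{\left(G \right)} = - G$
$J - v{\left(-22,W{\left(-7 \right)} \right)} = 23790 - \frac{164}{\left(-1\right) \left(-7\right)} = 23790 - \frac{164}{7} = \frac{166366}{7}$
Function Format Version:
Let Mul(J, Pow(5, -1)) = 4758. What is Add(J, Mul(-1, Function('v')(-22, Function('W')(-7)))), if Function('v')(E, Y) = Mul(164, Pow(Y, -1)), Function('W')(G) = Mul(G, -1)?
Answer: Rational(166366, 7) ≈ 23767.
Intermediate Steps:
J = 23790 (J = Mul(5, 4758) = 23790)
Function('W')(G) = Mul(-1, G)
Add(J, Mul(-1, Function('v')(-22, Function('W')(-7)))) = Add(23790, Mul(-1, Mul(164, Pow(Mul(-1, -7), -1)))) = Add(23790, Mul(-1, Mul(164, Pow(7, -1)))) = Add(23790, Mul(-1, Mul(164, Rational(1, 7)))) = Add(23790, Mul(-1, Rational(164, 7))) = Add(23790, Rational(-164, 7)) = Rational(166366, 7)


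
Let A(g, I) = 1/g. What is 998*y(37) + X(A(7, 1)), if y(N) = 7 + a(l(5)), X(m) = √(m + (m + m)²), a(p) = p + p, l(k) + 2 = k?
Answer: 12974 + √11/7 ≈ 12974.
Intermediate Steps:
l(k) = -2 + k
a(p) = 2*p
X(m) = √(m + 4*m²) (X(m) = √(m + (2*m)²) = √(m + 4*m²))
y(N) = 13 (y(N) = 7 + 2*(-2 + 5) = 7 + 2*3 = 7 + 6 = 13)
998*y(37) + X(A(7, 1)) = 998*13 + √((1 + 4/7)/7) = 12974 + √((1 + 4*(⅐))/7) = 12974 + √((1 + 4/7)/7) = 12974 + √((⅐)*(11/7)) = 12974 + √(11/49) = 12974 + √11/7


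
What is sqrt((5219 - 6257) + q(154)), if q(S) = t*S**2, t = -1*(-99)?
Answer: sqrt(2346846) ≈ 1531.9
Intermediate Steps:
t = 99
q(S) = 99*S**2
sqrt((5219 - 6257) + q(154)) = sqrt((5219 - 6257) + 99*154**2) = sqrt(-1038 + 99*23716) = sqrt(-1038 + 2347884) = sqrt(2346846)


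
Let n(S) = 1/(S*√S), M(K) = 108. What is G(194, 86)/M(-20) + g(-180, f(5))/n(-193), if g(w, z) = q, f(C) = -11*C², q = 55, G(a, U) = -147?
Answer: -49/36 - 10615*I*√193 ≈ -1.3611 - 1.4747e+5*I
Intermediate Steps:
g(w, z) = 55
n(S) = S^(-3/2) (n(S) = 1/(S^(3/2)) = S^(-3/2))
G(194, 86)/M(-20) + g(-180, f(5))/n(-193) = -147/108 + 55/((-193)^(-3/2)) = -147*1/108 + 55/((I*√193/37249)) = -49/36 + 55*(-193*I*√193) = -49/36 - 10615*I*√193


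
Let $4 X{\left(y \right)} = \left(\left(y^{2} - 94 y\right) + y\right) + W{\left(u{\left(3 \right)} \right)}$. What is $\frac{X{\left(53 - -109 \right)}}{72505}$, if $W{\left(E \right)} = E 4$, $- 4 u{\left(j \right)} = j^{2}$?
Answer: $\frac{657}{17060} \approx 0.038511$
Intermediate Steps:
$u{\left(j \right)} = - \frac{j^{2}}{4}$
$W{\left(E \right)} = 4 E$
$X{\left(y \right)} = - \frac{9}{4} - \frac{93 y}{4} + \frac{y^{2}}{4}$ ($X{\left(y \right)} = \frac{\left(\left(y^{2} - 94 y\right) + y\right) + 4 \left(- \frac{3^{2}}{4}\right)}{4} = \frac{\left(y^{2} - 93 y\right) + 4 \left(\left(- \frac{1}{4}\right) 9\right)}{4} = \frac{\left(y^{2} - 93 y\right) + 4 \left(- \frac{9}{4}\right)}{4} = \frac{\left(y^{2} - 93 y\right) - 9}{4} = \frac{-9 + y^{2} - 93 y}{4} = - \frac{9}{4} - \frac{93 y}{4} + \frac{y^{2}}{4}$)
$\frac{X{\left(53 - -109 \right)}}{72505} = \frac{- \frac{9}{4} - \frac{93 \left(53 - -109\right)}{4} + \frac{\left(53 - -109\right)^{2}}{4}}{72505} = \left(- \frac{9}{4} - \frac{93 \left(53 + 109\right)}{4} + \frac{\left(53 + 109\right)^{2}}{4}\right) \frac{1}{72505} = \left(- \frac{9}{4} - \frac{7533}{2} + \frac{162^{2}}{4}\right) \frac{1}{72505} = \left(- \frac{9}{4} - \frac{7533}{2} + \frac{1}{4} \cdot 26244\right) \frac{1}{72505} = \left(- \frac{9}{4} - \frac{7533}{2} + 6561\right) \frac{1}{72505} = \frac{11169}{4} \cdot \frac{1}{72505} = \frac{657}{17060}$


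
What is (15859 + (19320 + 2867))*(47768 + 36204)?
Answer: 3194798712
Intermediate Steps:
(15859 + (19320 + 2867))*(47768 + 36204) = (15859 + 22187)*83972 = 38046*83972 = 3194798712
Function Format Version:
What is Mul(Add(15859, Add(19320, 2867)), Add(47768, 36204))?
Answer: 3194798712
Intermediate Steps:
Mul(Add(15859, Add(19320, 2867)), Add(47768, 36204)) = Mul(Add(15859, 22187), 83972) = Mul(38046, 83972) = 3194798712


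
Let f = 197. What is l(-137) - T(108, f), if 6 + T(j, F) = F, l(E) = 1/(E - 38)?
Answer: -33426/175 ≈ -191.01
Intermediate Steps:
l(E) = 1/(-38 + E)
T(j, F) = -6 + F
l(-137) - T(108, f) = 1/(-38 - 137) - (-6 + 197) = 1/(-175) - 1*191 = -1/175 - 191 = -33426/175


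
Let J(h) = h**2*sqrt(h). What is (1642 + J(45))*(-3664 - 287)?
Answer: -6487542 - 24002325*sqrt(5) ≈ -6.0158e+7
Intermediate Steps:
J(h) = h**(5/2)
(1642 + J(45))*(-3664 - 287) = (1642 + 45**(5/2))*(-3664 - 287) = (1642 + 6075*sqrt(5))*(-3951) = -6487542 - 24002325*sqrt(5)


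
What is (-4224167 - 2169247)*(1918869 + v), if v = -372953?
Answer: -9883680997224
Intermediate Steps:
(-4224167 - 2169247)*(1918869 + v) = (-4224167 - 2169247)*(1918869 - 372953) = -6393414*1545916 = -9883680997224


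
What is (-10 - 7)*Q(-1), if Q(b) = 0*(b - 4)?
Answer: 0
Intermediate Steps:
Q(b) = 0 (Q(b) = 0*(-4 + b) = 0)
(-10 - 7)*Q(-1) = (-10 - 7)*0 = -17*0 = 0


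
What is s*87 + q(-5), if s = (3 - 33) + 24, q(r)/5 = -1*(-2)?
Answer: -512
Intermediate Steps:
q(r) = 10 (q(r) = 5*(-1*(-2)) = 5*2 = 10)
s = -6 (s = -30 + 24 = -6)
s*87 + q(-5) = -6*87 + 10 = -522 + 10 = -512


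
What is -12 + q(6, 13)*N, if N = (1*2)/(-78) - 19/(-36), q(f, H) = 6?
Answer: -701/78 ≈ -8.9872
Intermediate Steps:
N = 235/468 (N = 2*(-1/78) - 19*(-1/36) = -1/39 + 19/36 = 235/468 ≈ 0.50214)
-12 + q(6, 13)*N = -12 + 6*(235/468) = -12 + 235/78 = -701/78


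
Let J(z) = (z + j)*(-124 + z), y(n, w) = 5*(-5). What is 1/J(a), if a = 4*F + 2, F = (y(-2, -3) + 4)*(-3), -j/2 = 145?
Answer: -1/4680 ≈ -0.00021368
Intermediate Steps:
j = -290 (j = -2*145 = -290)
y(n, w) = -25
F = 63 (F = (-25 + 4)*(-3) = -21*(-3) = 63)
a = 254 (a = 4*63 + 2 = 252 + 2 = 254)
J(z) = (-290 + z)*(-124 + z) (J(z) = (z - 290)*(-124 + z) = (-290 + z)*(-124 + z))
1/J(a) = 1/(35960 + 254² - 414*254) = 1/(35960 + 64516 - 105156) = 1/(-4680) = -1/4680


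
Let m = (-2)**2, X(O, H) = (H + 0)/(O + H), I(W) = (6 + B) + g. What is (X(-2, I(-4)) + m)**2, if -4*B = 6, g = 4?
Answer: 4761/169 ≈ 28.172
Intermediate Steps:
B = -3/2 (B = -1/4*6 = -3/2 ≈ -1.5000)
I(W) = 17/2 (I(W) = (6 - 3/2) + 4 = 9/2 + 4 = 17/2)
X(O, H) = H/(H + O)
m = 4
(X(-2, I(-4)) + m)**2 = (17/(2*(17/2 - 2)) + 4)**2 = (17/(2*(13/2)) + 4)**2 = ((17/2)*(2/13) + 4)**2 = (17/13 + 4)**2 = (69/13)**2 = 4761/169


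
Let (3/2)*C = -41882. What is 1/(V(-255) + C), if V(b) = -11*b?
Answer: -3/75349 ≈ -3.9815e-5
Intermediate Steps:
C = -83764/3 (C = (⅔)*(-41882) = -83764/3 ≈ -27921.)
1/(V(-255) + C) = 1/(-11*(-255) - 83764/3) = 1/(2805 - 83764/3) = 1/(-75349/3) = -3/75349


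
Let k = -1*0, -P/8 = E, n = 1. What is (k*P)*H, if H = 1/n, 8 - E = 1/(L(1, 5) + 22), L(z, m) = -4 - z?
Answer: 0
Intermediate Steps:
E = 135/17 (E = 8 - 1/((-4 - 1*1) + 22) = 8 - 1/((-4 - 1) + 22) = 8 - 1/(-5 + 22) = 8 - 1/17 = 135/17 ≈ 7.9412)
H = 1 (H = 1/1 = 1)
P = -1080/17 (P = -8*135/17 = -1080/17 ≈ -63.529)
k = 0
(k*P)*H = (0*(-1080/17))*1 = 0*1 = 0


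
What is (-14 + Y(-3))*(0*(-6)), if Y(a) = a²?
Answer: 0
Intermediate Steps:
(-14 + Y(-3))*(0*(-6)) = (-14 + (-3)²)*(0*(-6)) = (-14 + 9)*0 = -5*0 = 0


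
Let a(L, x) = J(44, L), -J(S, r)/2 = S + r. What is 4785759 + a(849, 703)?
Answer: 4783973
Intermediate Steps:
J(S, r) = -2*S - 2*r (J(S, r) = -2*(S + r) = -2*S - 2*r)
a(L, x) = -88 - 2*L (a(L, x) = -2*44 - 2*L = -88 - 2*L)
4785759 + a(849, 703) = 4785759 + (-88 - 2*849) = 4785759 + (-88 - 1698) = 4785759 - 1786 = 4783973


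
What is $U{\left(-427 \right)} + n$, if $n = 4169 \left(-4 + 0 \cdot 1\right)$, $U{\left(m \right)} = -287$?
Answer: $-16963$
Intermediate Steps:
$n = -16676$ ($n = 4169 \left(-4 + 0\right) = 4169 \left(-4\right) = -16676$)
$U{\left(-427 \right)} + n = -287 - 16676 = -16963$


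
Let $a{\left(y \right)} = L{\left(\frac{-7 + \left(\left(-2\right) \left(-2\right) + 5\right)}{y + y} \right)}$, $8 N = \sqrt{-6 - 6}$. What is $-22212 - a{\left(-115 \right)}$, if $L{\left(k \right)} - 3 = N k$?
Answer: $-22215 + \frac{i \sqrt{3}}{460} \approx -22215.0 + 0.0037653 i$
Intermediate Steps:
$N = \frac{i \sqrt{3}}{4}$ ($N = \frac{\sqrt{-6 - 6}}{8} = \frac{\sqrt{-12}}{8} = \frac{2 i \sqrt{3}}{8} = \frac{i \sqrt{3}}{4} \approx 0.43301 i$)
$L{\left(k \right)} = 3 + \frac{i k \sqrt{3}}{4}$ ($L{\left(k \right)} = 3 + \frac{i \sqrt{3}}{4} k = 3 + \frac{i k \sqrt{3}}{4}$)
$a{\left(y \right)} = 3 + \frac{i \sqrt{3}}{4 y}$ ($a{\left(y \right)} = 3 + \frac{i \frac{-7 + \left(\left(-2\right) \left(-2\right) + 5\right)}{y + y} \sqrt{3}}{4} = 3 + \frac{i \frac{-7 + \left(4 + 5\right)}{2 y} \sqrt{3}}{4} = 3 + \frac{i \left(-7 + 9\right) \frac{1}{2 y} \sqrt{3}}{4} = 3 + \frac{i 2 \frac{1}{2 y} \sqrt{3}}{4} = 3 + \frac{i \sqrt{3}}{4 y}$)
$-22212 - a{\left(-115 \right)} = -22212 - \left(3 + \frac{i \sqrt{3}}{4 \left(-115\right)}\right) = -22212 - \left(3 + \frac{1}{4} i \sqrt{3} \left(- \frac{1}{115}\right)\right) = -22212 - \left(3 - \frac{i \sqrt{3}}{460}\right) = -22215 + \frac{i \sqrt{3}}{460}$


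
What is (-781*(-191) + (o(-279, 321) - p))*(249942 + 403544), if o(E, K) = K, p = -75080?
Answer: 146754657992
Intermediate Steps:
(-781*(-191) + (o(-279, 321) - p))*(249942 + 403544) = (-781*(-191) + (321 - 1*(-75080)))*(249942 + 403544) = (149171 + (321 + 75080))*653486 = (149171 + 75401)*653486 = 224572*653486 = 146754657992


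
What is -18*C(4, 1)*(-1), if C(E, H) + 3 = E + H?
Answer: 36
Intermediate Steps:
C(E, H) = -3 + E + H (C(E, H) = -3 + (E + H) = -3 + E + H)
-18*C(4, 1)*(-1) = -18*(-3 + 4 + 1)*(-1) = -18*2*(-1) = -36*(-1) = 36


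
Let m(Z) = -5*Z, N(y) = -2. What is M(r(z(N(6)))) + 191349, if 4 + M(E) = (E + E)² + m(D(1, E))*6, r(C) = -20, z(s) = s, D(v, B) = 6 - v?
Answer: 192795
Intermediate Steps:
M(E) = -154 + 4*E² (M(E) = -4 + ((E + E)² - 5*(6 - 1*1)*6) = -4 + ((2*E)² - 5*(6 - 1)*6) = -4 + (4*E² - 5*5*6) = -4 + (4*E² - 25*6) = -4 + (4*E² - 150) = -4 + (-150 + 4*E²) = -154 + 4*E²)
M(r(z(N(6)))) + 191349 = (-154 + 4*(-20)²) + 191349 = (-154 + 4*400) + 191349 = (-154 + 1600) + 191349 = 1446 + 191349 = 192795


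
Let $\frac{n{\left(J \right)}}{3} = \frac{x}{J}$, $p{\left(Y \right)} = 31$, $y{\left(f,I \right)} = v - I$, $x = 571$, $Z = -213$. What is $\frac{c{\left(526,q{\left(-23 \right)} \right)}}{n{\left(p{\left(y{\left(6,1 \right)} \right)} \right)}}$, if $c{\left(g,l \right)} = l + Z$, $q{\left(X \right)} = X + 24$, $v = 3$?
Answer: $- \frac{6572}{1713} \approx -3.8365$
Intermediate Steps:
$q{\left(X \right)} = 24 + X$
$y{\left(f,I \right)} = 3 - I$
$c{\left(g,l \right)} = -213 + l$ ($c{\left(g,l \right)} = l - 213 = -213 + l$)
$n{\left(J \right)} = \frac{1713}{J}$ ($n{\left(J \right)} = 3 \frac{571}{J} = \frac{1713}{J}$)
$\frac{c{\left(526,q{\left(-23 \right)} \right)}}{n{\left(p{\left(y{\left(6,1 \right)} \right)} \right)}} = \frac{-213 + \left(24 - 23\right)}{1713 \cdot \frac{1}{31}} = \frac{-213 + 1}{1713 \cdot \frac{1}{31}} = - \frac{212}{\frac{1713}{31}} = \left(-212\right) \frac{31}{1713} = - \frac{6572}{1713}$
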